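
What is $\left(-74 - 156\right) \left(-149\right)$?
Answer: $34270$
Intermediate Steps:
$\left(-74 - 156\right) \left(-149\right) = \left(-230\right) \left(-149\right) = 34270$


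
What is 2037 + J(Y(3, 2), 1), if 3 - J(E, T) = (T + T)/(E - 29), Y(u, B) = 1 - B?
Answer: 30601/15 ≈ 2040.1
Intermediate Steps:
J(E, T) = 3 - 2*T/(-29 + E) (J(E, T) = 3 - (T + T)/(E - 29) = 3 - 2*T/(-29 + E))
2037 + J(Y(3, 2), 1) = 2037 + (-87 - 2*1 + 3*(1 - 1*2))/(-29 + (1 - 1*2)) = 2037 + (-87 - 2 + 3*(1 - 2))/(-29 + (1 - 2)) = 2037 + (-87 - 2 + 3*(-1))/(-29 - 1) = 2037 + (-87 - 2 - 3)/(-30) = 2037 - 1/30*(-92) = 2037 + 46/15 = 30601/15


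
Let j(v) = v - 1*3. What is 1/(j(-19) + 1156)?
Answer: 1/1134 ≈ 0.00088183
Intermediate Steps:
j(v) = -3 + v (j(v) = v - 3 = -3 + v)
1/(j(-19) + 1156) = 1/((-3 - 19) + 1156) = 1/(-22 + 1156) = 1/1134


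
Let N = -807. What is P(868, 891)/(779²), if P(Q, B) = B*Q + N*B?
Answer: 54351/606841 ≈ 0.089564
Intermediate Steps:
P(Q, B) = -807*B + B*Q (P(Q, B) = B*Q - 807*B = -807*B + B*Q)
P(868, 891)/(779²) = (891*(-807 + 868))/(779²) = (891*61)/606841 = 54351*(1/606841) = 54351/606841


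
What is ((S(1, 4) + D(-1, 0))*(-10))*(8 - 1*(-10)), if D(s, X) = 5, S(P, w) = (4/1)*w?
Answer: -3780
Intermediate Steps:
S(P, w) = 4*w (S(P, w) = (4*1)*w = 4*w)
((S(1, 4) + D(-1, 0))*(-10))*(8 - 1*(-10)) = ((4*4 + 5)*(-10))*(8 - 1*(-10)) = ((16 + 5)*(-10))*(8 + 10) = (21*(-10))*18 = -210*18 = -3780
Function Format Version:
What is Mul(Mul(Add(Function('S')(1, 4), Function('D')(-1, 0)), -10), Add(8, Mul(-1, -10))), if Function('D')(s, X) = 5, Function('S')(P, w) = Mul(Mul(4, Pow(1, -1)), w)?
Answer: -3780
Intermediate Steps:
Function('S')(P, w) = Mul(4, w) (Function('S')(P, w) = Mul(Mul(4, 1), w) = Mul(4, w))
Mul(Mul(Add(Function('S')(1, 4), Function('D')(-1, 0)), -10), Add(8, Mul(-1, -10))) = Mul(Mul(Add(Mul(4, 4), 5), -10), Add(8, Mul(-1, -10))) = Mul(Mul(Add(16, 5), -10), Add(8, 10)) = Mul(Mul(21, -10), 18) = Mul(-210, 18) = -3780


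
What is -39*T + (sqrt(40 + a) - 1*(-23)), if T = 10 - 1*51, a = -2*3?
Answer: 1622 + sqrt(34) ≈ 1627.8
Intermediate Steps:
a = -6
T = -41 (T = 10 - 51 = -41)
-39*T + (sqrt(40 + a) - 1*(-23)) = -39*(-41) + (sqrt(40 - 6) - 1*(-23)) = 1599 + (sqrt(34) + 23) = 1599 + (23 + sqrt(34)) = 1622 + sqrt(34)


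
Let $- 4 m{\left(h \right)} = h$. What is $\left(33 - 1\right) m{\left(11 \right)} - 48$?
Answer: $-136$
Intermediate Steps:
$m{\left(h \right)} = - \frac{h}{4}$
$\left(33 - 1\right) m{\left(11 \right)} - 48 = \left(33 - 1\right) \left(\left(- \frac{1}{4}\right) 11\right) - 48 = \left(33 - 1\right) \left(- \frac{11}{4}\right) - 48 = 32 \left(- \frac{11}{4}\right) - 48 = -88 - 48 = -136$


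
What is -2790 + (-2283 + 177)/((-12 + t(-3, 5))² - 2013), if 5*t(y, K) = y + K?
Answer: -130968540/46961 ≈ -2788.9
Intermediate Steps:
t(y, K) = K/5 + y/5 (t(y, K) = (y + K)/5 = (K + y)/5 = K/5 + y/5)
-2790 + (-2283 + 177)/((-12 + t(-3, 5))² - 2013) = -2790 + (-2283 + 177)/((-12 + ((⅕)*5 + (⅕)*(-3)))² - 2013) = -2790 - 2106/((-12 + (1 - ⅗))² - 2013) = -2790 - 2106/((-12 + ⅖)² - 2013) = -2790 - 2106/((-58/5)² - 2013) = -2790 - 2106/(3364/25 - 2013) = -2790 - 2106/(-46961/25) = -2790 - 2106*(-25/46961) = -2790 + 52650/46961 = -130968540/46961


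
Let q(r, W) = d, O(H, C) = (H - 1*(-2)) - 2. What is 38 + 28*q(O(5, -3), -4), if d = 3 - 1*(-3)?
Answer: 206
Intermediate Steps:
O(H, C) = H (O(H, C) = (H + 2) - 2 = (2 + H) - 2 = H)
d = 6 (d = 3 + 3 = 6)
q(r, W) = 6
38 + 28*q(O(5, -3), -4) = 38 + 28*6 = 38 + 168 = 206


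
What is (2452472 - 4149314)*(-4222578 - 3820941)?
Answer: 13648580866998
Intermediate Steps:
(2452472 - 4149314)*(-4222578 - 3820941) = -1696842*(-8043519) = 13648580866998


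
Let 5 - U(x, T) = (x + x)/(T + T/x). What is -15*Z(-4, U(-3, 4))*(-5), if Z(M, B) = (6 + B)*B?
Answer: 115275/16 ≈ 7204.7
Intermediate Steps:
U(x, T) = 5 - 2*x/(T + T/x) (U(x, T) = 5 - (x + x)/(T + T/x) = 5 - 2*x/(T + T/x))
Z(M, B) = B*(6 + B)
-15*Z(-4, U(-3, 4))*(-5) = -15*(-2*(-3)**2 + 5*4 + 5*4*(-3))/(4*(1 - 3))*(6 + (-2*(-3)**2 + 5*4 + 5*4*(-3))/(4*(1 - 3)))*(-5) = -15*(1/4)*(-2*9 + 20 - 60)/(-2)*(6 + (1/4)*(-2*9 + 20 - 60)/(-2))*(-5) = -15*(1/4)*(-1/2)*(-18 + 20 - 60)*(6 + (1/4)*(-1/2)*(-18 + 20 - 60))*(-5) = -15*(1/4)*(-1/2)*(-58)*(6 + (1/4)*(-1/2)*(-58))*(-5) = -435*(6 + 29/4)/4*(-5) = -435*53/(4*4)*(-5) = -15*1537/16*(-5) = -23055/16*(-5) = 115275/16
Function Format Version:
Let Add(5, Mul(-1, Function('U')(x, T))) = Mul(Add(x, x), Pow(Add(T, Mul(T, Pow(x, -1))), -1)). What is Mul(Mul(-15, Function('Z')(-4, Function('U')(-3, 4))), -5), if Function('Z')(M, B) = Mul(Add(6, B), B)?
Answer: Rational(115275, 16) ≈ 7204.7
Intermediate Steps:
Function('U')(x, T) = Add(5, Mul(-2, x, Pow(Add(T, Mul(T, Pow(x, -1))), -1))) (Function('U')(x, T) = Add(5, Mul(-1, Mul(Add(x, x), Pow(Add(T, Mul(T, Pow(x, -1))), -1)))) = Add(5, Mul(-1, Mul(Mul(2, x), Pow(Add(T, Mul(T, Pow(x, -1))), -1)))) = Add(5, Mul(-1, Mul(2, x, Pow(Add(T, Mul(T, Pow(x, -1))), -1)))) = Add(5, Mul(-2, x, Pow(Add(T, Mul(T, Pow(x, -1))), -1))))
Function('Z')(M, B) = Mul(B, Add(6, B))
Mul(Mul(-15, Function('Z')(-4, Function('U')(-3, 4))), -5) = Mul(Mul(-15, Mul(Mul(Pow(4, -1), Pow(Add(1, -3), -1), Add(Mul(-2, Pow(-3, 2)), Mul(5, 4), Mul(5, 4, -3))), Add(6, Mul(Pow(4, -1), Pow(Add(1, -3), -1), Add(Mul(-2, Pow(-3, 2)), Mul(5, 4), Mul(5, 4, -3)))))), -5) = Mul(Mul(-15, Mul(Mul(Rational(1, 4), Pow(-2, -1), Add(Mul(-2, 9), 20, -60)), Add(6, Mul(Rational(1, 4), Pow(-2, -1), Add(Mul(-2, 9), 20, -60))))), -5) = Mul(Mul(-15, Mul(Mul(Rational(1, 4), Rational(-1, 2), Add(-18, 20, -60)), Add(6, Mul(Rational(1, 4), Rational(-1, 2), Add(-18, 20, -60))))), -5) = Mul(Mul(-15, Mul(Mul(Rational(1, 4), Rational(-1, 2), -58), Add(6, Mul(Rational(1, 4), Rational(-1, 2), -58)))), -5) = Mul(Mul(-15, Mul(Rational(29, 4), Add(6, Rational(29, 4)))), -5) = Mul(Mul(-15, Mul(Rational(29, 4), Rational(53, 4))), -5) = Mul(Mul(-15, Rational(1537, 16)), -5) = Mul(Rational(-23055, 16), -5) = Rational(115275, 16)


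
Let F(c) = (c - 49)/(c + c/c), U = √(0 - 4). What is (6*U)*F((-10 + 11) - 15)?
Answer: 756*I/13 ≈ 58.154*I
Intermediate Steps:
U = 2*I (U = √(-4) = 2*I ≈ 2.0*I)
F(c) = (-49 + c)/(1 + c) (F(c) = (-49 + c)/(c + 1) = (-49 + c)/(1 + c))
(6*U)*F((-10 + 11) - 15) = (6*(2*I))*((-49 + ((-10 + 11) - 15))/(1 + ((-10 + 11) - 15))) = (12*I)*((-49 + (1 - 15))/(1 + (1 - 15))) = (12*I)*((-49 - 14)/(1 - 14)) = (12*I)*(-63/(-13)) = (12*I)*(-1/13*(-63)) = (12*I)*(63/13) = 756*I/13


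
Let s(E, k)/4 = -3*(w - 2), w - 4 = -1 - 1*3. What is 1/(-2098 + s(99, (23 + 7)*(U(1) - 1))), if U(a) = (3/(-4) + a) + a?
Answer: -1/2074 ≈ -0.00048216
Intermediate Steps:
w = 0 (w = 4 + (-1 - 1*3) = 4 + (-1 - 3) = 4 - 4 = 0)
U(a) = -¾ + 2*a (U(a) = (3*(-¼) + a) + a = (-¾ + a) + a = -¾ + 2*a)
s(E, k) = 24 (s(E, k) = 4*(-3*(0 - 2)) = 4*(-3*(-2)) = 4*6 = 24)
1/(-2098 + s(99, (23 + 7)*(U(1) - 1))) = 1/(-2098 + 24) = 1/(-2074) = -1/2074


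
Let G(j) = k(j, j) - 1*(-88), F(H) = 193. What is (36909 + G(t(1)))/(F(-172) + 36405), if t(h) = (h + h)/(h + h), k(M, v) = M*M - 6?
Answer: 18496/18299 ≈ 1.0108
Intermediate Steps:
k(M, v) = -6 + M² (k(M, v) = M² - 6 = -6 + M²)
t(h) = 1 (t(h) = (2*h)/((2*h)) = (2*h)*(1/(2*h)) = 1)
G(j) = 82 + j² (G(j) = (-6 + j²) - 1*(-88) = (-6 + j²) + 88 = 82 + j²)
(36909 + G(t(1)))/(F(-172) + 36405) = (36909 + (82 + 1²))/(193 + 36405) = (36909 + (82 + 1))/36598 = (36909 + 83)*(1/36598) = 36992*(1/36598) = 18496/18299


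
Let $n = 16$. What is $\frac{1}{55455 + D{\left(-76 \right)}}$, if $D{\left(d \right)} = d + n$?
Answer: $\frac{1}{55395} \approx 1.8052 \cdot 10^{-5}$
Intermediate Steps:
$D{\left(d \right)} = 16 + d$ ($D{\left(d \right)} = d + 16 = 16 + d$)
$\frac{1}{55455 + D{\left(-76 \right)}} = \frac{1}{55455 + \left(16 - 76\right)} = \frac{1}{55455 - 60} = \frac{1}{55395}$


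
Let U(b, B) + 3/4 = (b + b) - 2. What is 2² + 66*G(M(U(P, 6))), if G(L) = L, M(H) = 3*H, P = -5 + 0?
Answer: -5041/2 ≈ -2520.5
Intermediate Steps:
P = -5
U(b, B) = -11/4 + 2*b (U(b, B) = -¾ + ((b + b) - 2) = -¾ + (2*b - 2) = -¾ + (-2 + 2*b) = -11/4 + 2*b)
2² + 66*G(M(U(P, 6))) = 2² + 66*(3*(-11/4 + 2*(-5))) = 4 + 66*(3*(-11/4 - 10)) = 4 + 66*(3*(-51/4)) = 4 + 66*(-153/4) = 4 - 5049/2 = -5041/2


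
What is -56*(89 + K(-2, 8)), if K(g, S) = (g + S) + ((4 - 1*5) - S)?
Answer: -4816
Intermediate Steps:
K(g, S) = -1 + g (K(g, S) = (S + g) + ((4 - 5) - S) = (S + g) + (-1 - S) = -1 + g)
-56*(89 + K(-2, 8)) = -56*(89 + (-1 - 2)) = -56*(89 - 3) = -56*86 = -4816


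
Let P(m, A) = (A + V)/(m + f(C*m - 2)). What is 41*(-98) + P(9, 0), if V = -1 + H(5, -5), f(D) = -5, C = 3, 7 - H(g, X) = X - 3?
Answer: -8029/2 ≈ -4014.5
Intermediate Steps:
H(g, X) = 10 - X (H(g, X) = 7 - (X - 3) = 7 - (-3 + X) = 7 + (3 - X) = 10 - X)
V = 14 (V = -1 + (10 - 1*(-5)) = -1 + (10 + 5) = -1 + 15 = 14)
P(m, A) = (14 + A)/(-5 + m) (P(m, A) = (A + 14)/(m - 5) = (14 + A)/(-5 + m))
41*(-98) + P(9, 0) = 41*(-98) + (14 + 0)/(-5 + 9) = -4018 + 14/4 = -4018 + (¼)*14 = -4018 + 7/2 = -8029/2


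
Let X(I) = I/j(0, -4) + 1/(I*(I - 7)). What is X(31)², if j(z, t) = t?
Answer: 33235225/553536 ≈ 60.042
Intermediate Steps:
X(I) = -I/4 + 1/(I*(-7 + I)) (X(I) = I/(-4) + 1/(I*(I - 7)) = I*(-¼) + 1/(I*(-7 + I)) = -I/4 + 1*(1/(I*(-7 + I))) = -I/4 + 1/(I*(-7 + I)))
X(31)² = ((¼)*(4 - 1*31³ + 7*31²)/(31*(-7 + 31)))² = ((¼)*(1/31)*(4 - 1*29791 + 7*961)/24)² = ((¼)*(1/31)*(1/24)*(4 - 29791 + 6727))² = ((¼)*(1/31)*(1/24)*(-23060))² = (-5765/744)² = 33235225/553536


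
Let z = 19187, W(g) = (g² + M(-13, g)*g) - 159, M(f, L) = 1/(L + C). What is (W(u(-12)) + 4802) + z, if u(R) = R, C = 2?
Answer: 119876/5 ≈ 23975.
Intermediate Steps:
M(f, L) = 1/(2 + L) (M(f, L) = 1/(L + 2) = 1/(2 + L))
W(g) = -159 + g² + g/(2 + g) (W(g) = (g² + g/(2 + g)) - 159 = -159 + g² + g/(2 + g))
(W(u(-12)) + 4802) + z = ((-12 + (-159 + (-12)²)*(2 - 12))/(2 - 12) + 4802) + 19187 = ((-12 + (-159 + 144)*(-10))/(-10) + 4802) + 19187 = (-(-12 - 15*(-10))/10 + 4802) + 19187 = (-(-12 + 150)/10 + 4802) + 19187 = (-⅒*138 + 4802) + 19187 = (-69/5 + 4802) + 19187 = 23941/5 + 19187 = 119876/5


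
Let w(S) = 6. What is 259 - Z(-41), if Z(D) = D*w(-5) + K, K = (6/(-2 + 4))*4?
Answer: 493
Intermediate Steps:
K = 12 (K = (6/2)*4 = (6*(½))*4 = 3*4 = 12)
Z(D) = 12 + 6*D (Z(D) = D*6 + 12 = 6*D + 12 = 12 + 6*D)
259 - Z(-41) = 259 - (12 + 6*(-41)) = 259 - (12 - 246) = 259 - 1*(-234) = 259 + 234 = 493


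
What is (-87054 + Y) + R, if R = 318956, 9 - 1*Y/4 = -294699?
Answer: 1410734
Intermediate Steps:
Y = 1178832 (Y = 36 - 4*(-294699) = 36 + 1178796 = 1178832)
(-87054 + Y) + R = (-87054 + 1178832) + 318956 = 1091778 + 318956 = 1410734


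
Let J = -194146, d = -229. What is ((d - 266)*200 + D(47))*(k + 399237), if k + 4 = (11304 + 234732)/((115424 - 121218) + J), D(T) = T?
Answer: -1974666486404188/49985 ≈ -3.9505e+10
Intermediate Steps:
k = -261449/49985 (k = -4 + (11304 + 234732)/((115424 - 121218) - 194146) = -4 + 246036/(-5794 - 194146) = -4 + 246036/(-199940) = -4 + 246036*(-1/199940) = -4 - 61509/49985 = -261449/49985 ≈ -5.2305)
((d - 266)*200 + D(47))*(k + 399237) = ((-229 - 266)*200 + 47)*(-261449/49985 + 399237) = (-495*200 + 47)*(19955599996/49985) = (-99000 + 47)*(19955599996/49985) = -98953*19955599996/49985 = -1974666486404188/49985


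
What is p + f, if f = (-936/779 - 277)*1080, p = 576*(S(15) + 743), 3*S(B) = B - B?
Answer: 99330552/779 ≈ 1.2751e+5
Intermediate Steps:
S(B) = 0 (S(B) = (B - B)/3 = (1/3)*0 = 0)
p = 427968 (p = 576*(0 + 743) = 576*743 = 427968)
f = -234056520/779 (f = (-936*1/779 - 277)*1080 = (-936/779 - 277)*1080 = -216719/779*1080 = -234056520/779 ≈ -3.0046e+5)
p + f = 427968 - 234056520/779 = 99330552/779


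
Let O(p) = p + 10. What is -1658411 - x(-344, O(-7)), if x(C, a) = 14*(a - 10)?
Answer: -1658313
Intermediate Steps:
O(p) = 10 + p
x(C, a) = -140 + 14*a (x(C, a) = 14*(-10 + a) = -140 + 14*a)
-1658411 - x(-344, O(-7)) = -1658411 - (-140 + 14*(10 - 7)) = -1658411 - (-140 + 14*3) = -1658411 - (-140 + 42) = -1658411 - 1*(-98) = -1658411 + 98 = -1658313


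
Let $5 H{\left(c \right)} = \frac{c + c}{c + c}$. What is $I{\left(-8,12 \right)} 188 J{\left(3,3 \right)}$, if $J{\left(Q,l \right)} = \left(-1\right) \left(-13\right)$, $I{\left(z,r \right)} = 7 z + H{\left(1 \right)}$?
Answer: $- \frac{681876}{5} \approx -1.3638 \cdot 10^{5}$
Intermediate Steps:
$H{\left(c \right)} = \frac{1}{5}$ ($H{\left(c \right)} = \frac{\left(c + c\right) \frac{1}{c + c}}{5} = \frac{2 c \frac{1}{2 c}}{5} = \frac{1}{5} \cdot 1 = \frac{1}{5}$)
$I{\left(z,r \right)} = \frac{1}{5} + 7 z$ ($I{\left(z,r \right)} = 7 z + \frac{1}{5} = \frac{1}{5} + 7 z$)
$J{\left(Q,l \right)} = 13$
$I{\left(-8,12 \right)} 188 J{\left(3,3 \right)} = \left(\frac{1}{5} + 7 \left(-8\right)\right) 188 \cdot 13 = \left(\frac{1}{5} - 56\right) 188 \cdot 13 = \left(- \frac{279}{5}\right) 188 \cdot 13 = \left(- \frac{52452}{5}\right) 13 = - \frac{681876}{5}$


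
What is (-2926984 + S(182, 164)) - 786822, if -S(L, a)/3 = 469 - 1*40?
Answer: -3715093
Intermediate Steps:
S(L, a) = -1287 (S(L, a) = -3*(469 - 1*40) = -3*(469 - 40) = -3*429 = -1287)
(-2926984 + S(182, 164)) - 786822 = (-2926984 - 1287) - 786822 = -2928271 - 786822 = -3715093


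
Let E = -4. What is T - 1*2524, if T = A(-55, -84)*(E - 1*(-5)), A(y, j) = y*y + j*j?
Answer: 7557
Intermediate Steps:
A(y, j) = j² + y² (A(y, j) = y² + j² = j² + y²)
T = 10081 (T = ((-84)² + (-55)²)*(-4 - 1*(-5)) = (7056 + 3025)*(-4 + 5) = 10081*1 = 10081)
T - 1*2524 = 10081 - 1*2524 = 10081 - 2524 = 7557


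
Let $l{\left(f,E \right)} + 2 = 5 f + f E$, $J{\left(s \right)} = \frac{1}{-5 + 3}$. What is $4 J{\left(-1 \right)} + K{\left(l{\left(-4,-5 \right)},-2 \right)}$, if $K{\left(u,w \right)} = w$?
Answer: $-4$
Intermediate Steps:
$J{\left(s \right)} = - \frac{1}{2}$ ($J{\left(s \right)} = \frac{1}{-2} = - \frac{1}{2}$)
$l{\left(f,E \right)} = -2 + 5 f + E f$ ($l{\left(f,E \right)} = -2 + \left(5 f + f E\right) = -2 + \left(5 f + E f\right) = -2 + 5 f + E f$)
$4 J{\left(-1 \right)} + K{\left(l{\left(-4,-5 \right)},-2 \right)} = 4 \left(- \frac{1}{2}\right) - 2 = -2 - 2 = -4$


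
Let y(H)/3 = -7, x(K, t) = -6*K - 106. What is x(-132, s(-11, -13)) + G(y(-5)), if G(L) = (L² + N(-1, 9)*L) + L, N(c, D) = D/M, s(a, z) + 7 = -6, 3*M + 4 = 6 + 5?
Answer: 1025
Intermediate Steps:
M = 7/3 (M = -4/3 + (6 + 5)/3 = -4/3 + (⅓)*11 = -4/3 + 11/3 = 7/3 ≈ 2.3333)
s(a, z) = -13 (s(a, z) = -7 - 6 = -13)
N(c, D) = 3*D/7 (N(c, D) = D/(7/3) = D*(3/7) = 3*D/7)
x(K, t) = -106 - 6*K
y(H) = -21 (y(H) = 3*(-7) = -21)
G(L) = L² + 34*L/7 (G(L) = (L² + ((3/7)*9)*L) + L = (L² + 27*L/7) + L = L² + 34*L/7)
x(-132, s(-11, -13)) + G(y(-5)) = (-106 - 6*(-132)) + (⅐)*(-21)*(34 + 7*(-21)) = (-106 + 792) + (⅐)*(-21)*(34 - 147) = 686 + (⅐)*(-21)*(-113) = 686 + 339 = 1025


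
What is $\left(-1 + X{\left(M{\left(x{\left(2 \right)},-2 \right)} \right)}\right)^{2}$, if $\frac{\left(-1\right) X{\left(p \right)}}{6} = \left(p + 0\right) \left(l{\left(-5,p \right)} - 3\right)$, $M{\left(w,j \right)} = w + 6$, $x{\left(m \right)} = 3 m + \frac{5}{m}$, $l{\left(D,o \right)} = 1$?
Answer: $29929$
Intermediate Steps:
$M{\left(w,j \right)} = 6 + w$
$X{\left(p \right)} = 12 p$ ($X{\left(p \right)} = - 6 \left(p + 0\right) \left(1 - 3\right) = - 6 p \left(-2\right) = - 6 \left(- 2 p\right) = 12 p$)
$\left(-1 + X{\left(M{\left(x{\left(2 \right)},-2 \right)} \right)}\right)^{2} = \left(-1 + 12 \left(6 + \left(3 \cdot 2 + \frac{5}{2}\right)\right)\right)^{2} = \left(-1 + 12 \left(6 + \left(6 + 5 \cdot \frac{1}{2}\right)\right)\right)^{2} = \left(-1 + 12 \left(6 + \left(6 + \frac{5}{2}\right)\right)\right)^{2} = \left(-1 + 12 \left(6 + \frac{17}{2}\right)\right)^{2} = \left(-1 + 12 \cdot \frac{29}{2}\right)^{2} = \left(-1 + 174\right)^{2} = 173^{2} = 29929$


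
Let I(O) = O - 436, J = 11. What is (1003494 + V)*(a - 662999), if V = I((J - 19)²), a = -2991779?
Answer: -3666188216916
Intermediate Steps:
I(O) = -436 + O
V = -372 (V = -436 + (11 - 19)² = -436 + (-8)² = -436 + 64 = -372)
(1003494 + V)*(a - 662999) = (1003494 - 372)*(-2991779 - 662999) = 1003122*(-3654778) = -3666188216916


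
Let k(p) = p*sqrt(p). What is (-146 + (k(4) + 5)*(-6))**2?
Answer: 50176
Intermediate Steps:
k(p) = p**(3/2)
(-146 + (k(4) + 5)*(-6))**2 = (-146 + (4**(3/2) + 5)*(-6))**2 = (-146 + (8 + 5)*(-6))**2 = (-146 + 13*(-6))**2 = (-146 - 78)**2 = (-224)**2 = 50176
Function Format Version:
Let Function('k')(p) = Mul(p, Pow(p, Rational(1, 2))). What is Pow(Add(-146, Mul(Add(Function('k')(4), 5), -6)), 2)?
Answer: 50176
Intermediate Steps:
Function('k')(p) = Pow(p, Rational(3, 2))
Pow(Add(-146, Mul(Add(Function('k')(4), 5), -6)), 2) = Pow(Add(-146, Mul(Add(Pow(4, Rational(3, 2)), 5), -6)), 2) = Pow(Add(-146, Mul(Add(8, 5), -6)), 2) = Pow(Add(-146, Mul(13, -6)), 2) = Pow(Add(-146, -78), 2) = Pow(-224, 2) = 50176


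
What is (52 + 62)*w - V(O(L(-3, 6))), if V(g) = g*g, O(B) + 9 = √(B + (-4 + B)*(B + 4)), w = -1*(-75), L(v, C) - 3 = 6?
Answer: 8395 + 18*√74 ≈ 8549.8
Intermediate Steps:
L(v, C) = 9 (L(v, C) = 3 + 6 = 9)
w = 75
O(B) = -9 + √(B + (-4 + B)*(4 + B)) (O(B) = -9 + √(B + (-4 + B)*(B + 4)) = -9 + √(B + (-4 + B)*(4 + B)))
V(g) = g²
(52 + 62)*w - V(O(L(-3, 6))) = (52 + 62)*75 - (-9 + √(-16 + 9 + 9²))² = 114*75 - (-9 + √(-16 + 9 + 81))² = 8550 - (-9 + √74)²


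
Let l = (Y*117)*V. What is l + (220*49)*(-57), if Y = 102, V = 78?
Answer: 316392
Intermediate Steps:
l = 930852 (l = (102*117)*78 = 11934*78 = 930852)
l + (220*49)*(-57) = 930852 + (220*49)*(-57) = 930852 + 10780*(-57) = 930852 - 614460 = 316392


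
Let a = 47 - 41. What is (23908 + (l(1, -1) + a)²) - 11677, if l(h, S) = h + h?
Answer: 12295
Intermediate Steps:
l(h, S) = 2*h
a = 6
(23908 + (l(1, -1) + a)²) - 11677 = (23908 + (2*1 + 6)²) - 11677 = (23908 + (2 + 6)²) - 11677 = (23908 + 8²) - 11677 = (23908 + 64) - 11677 = 23972 - 11677 = 12295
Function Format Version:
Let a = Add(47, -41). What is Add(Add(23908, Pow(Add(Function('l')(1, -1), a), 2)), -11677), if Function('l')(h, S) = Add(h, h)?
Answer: 12295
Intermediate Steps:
Function('l')(h, S) = Mul(2, h)
a = 6
Add(Add(23908, Pow(Add(Function('l')(1, -1), a), 2)), -11677) = Add(Add(23908, Pow(Add(Mul(2, 1), 6), 2)), -11677) = Add(Add(23908, Pow(Add(2, 6), 2)), -11677) = Add(Add(23908, Pow(8, 2)), -11677) = Add(Add(23908, 64), -11677) = Add(23972, -11677) = 12295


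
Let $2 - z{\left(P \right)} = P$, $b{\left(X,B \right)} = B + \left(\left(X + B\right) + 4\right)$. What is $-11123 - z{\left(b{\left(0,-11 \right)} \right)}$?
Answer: $-11143$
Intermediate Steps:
$b{\left(X,B \right)} = 4 + X + 2 B$ ($b{\left(X,B \right)} = B + \left(\left(B + X\right) + 4\right) = B + \left(4 + B + X\right) = 4 + X + 2 B$)
$z{\left(P \right)} = 2 - P$
$-11123 - z{\left(b{\left(0,-11 \right)} \right)} = -11123 - \left(2 - \left(4 + 0 + 2 \left(-11\right)\right)\right) = -11123 - \left(2 - \left(4 + 0 - 22\right)\right) = -11123 - \left(2 - -18\right) = -11123 - \left(2 + 18\right) = -11123 - 20 = -11143$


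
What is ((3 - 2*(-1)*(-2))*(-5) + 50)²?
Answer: 3025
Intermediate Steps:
((3 - 2*(-1)*(-2))*(-5) + 50)² = ((3 + 2*(-2))*(-5) + 50)² = ((3 - 4)*(-5) + 50)² = (-1*(-5) + 50)² = (5 + 50)² = 55² = 3025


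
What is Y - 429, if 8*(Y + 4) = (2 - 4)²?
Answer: -865/2 ≈ -432.50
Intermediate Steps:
Y = -7/2 (Y = -4 + (2 - 4)²/8 = -4 + (⅛)*(-2)² = -4 + (⅛)*4 = -4 + ½ = -7/2 ≈ -3.5000)
Y - 429 = -7/2 - 429 = -865/2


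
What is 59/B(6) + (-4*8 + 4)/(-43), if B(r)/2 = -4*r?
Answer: -1193/2064 ≈ -0.57800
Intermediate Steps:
B(r) = -8*r (B(r) = 2*(-4*r) = -8*r)
59/B(6) + (-4*8 + 4)/(-43) = 59/((-8*6)) + (-4*8 + 4)/(-43) = 59/(-48) + (-32 + 4)*(-1/43) = 59*(-1/48) - 28*(-1/43) = -59/48 + 28/43 = -1193/2064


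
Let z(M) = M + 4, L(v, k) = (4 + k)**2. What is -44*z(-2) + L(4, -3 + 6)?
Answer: -39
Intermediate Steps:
z(M) = 4 + M
-44*z(-2) + L(4, -3 + 6) = -44*(4 - 2) + (4 + (-3 + 6))**2 = -44*2 + (4 + 3)**2 = -88 + 7**2 = -88 + 49 = -39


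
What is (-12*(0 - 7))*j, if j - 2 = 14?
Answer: 1344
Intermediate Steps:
j = 16 (j = 2 + 14 = 16)
(-12*(0 - 7))*j = -12*(0 - 7)*16 = -12*(-7)*16 = 84*16 = 1344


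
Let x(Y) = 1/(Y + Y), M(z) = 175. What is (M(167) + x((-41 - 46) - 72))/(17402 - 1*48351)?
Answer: -55649/9841782 ≈ -0.0056544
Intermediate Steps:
x(Y) = 1/(2*Y)
(M(167) + x((-41 - 46) - 72))/(17402 - 1*48351) = (175 + 1/(2*((-41 - 46) - 72)))/(17402 - 1*48351) = (175 + 1/(2*(-87 - 72)))/(17402 - 48351) = (175 + (1/2)/(-159))/(-30949) = (175 + (1/2)*(-1/159))*(-1/30949) = (175 - 1/318)*(-1/30949) = (55649/318)*(-1/30949) = -55649/9841782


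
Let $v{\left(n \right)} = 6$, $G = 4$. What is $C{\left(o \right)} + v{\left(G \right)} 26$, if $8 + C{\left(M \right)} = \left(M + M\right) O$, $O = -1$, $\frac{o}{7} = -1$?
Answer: $162$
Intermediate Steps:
$o = -7$ ($o = 7 \left(-1\right) = -7$)
$C{\left(M \right)} = -8 - 2 M$ ($C{\left(M \right)} = -8 + \left(M + M\right) \left(-1\right) = -8 + 2 M \left(-1\right) = -8 - 2 M$)
$C{\left(o \right)} + v{\left(G \right)} 26 = \left(-8 - -14\right) + 6 \cdot 26 = \left(-8 + 14\right) + 156 = 6 + 156 = 162$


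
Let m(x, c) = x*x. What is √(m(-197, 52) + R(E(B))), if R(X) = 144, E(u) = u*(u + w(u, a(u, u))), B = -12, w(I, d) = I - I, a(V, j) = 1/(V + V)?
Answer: √38953 ≈ 197.37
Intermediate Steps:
m(x, c) = x²
a(V, j) = 1/(2*V)
w(I, d) = 0
E(u) = u² (E(u) = u*(u + 0) = u*u = u²)
√(m(-197, 52) + R(E(B))) = √((-197)² + 144) = √(38809 + 144) = √38953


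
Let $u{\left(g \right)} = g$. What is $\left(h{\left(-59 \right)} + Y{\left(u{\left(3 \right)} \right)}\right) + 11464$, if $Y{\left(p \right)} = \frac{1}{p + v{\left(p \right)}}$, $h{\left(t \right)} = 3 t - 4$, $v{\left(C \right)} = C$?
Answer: $\frac{67699}{6} \approx 11283.0$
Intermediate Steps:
$h{\left(t \right)} = -4 + 3 t$
$Y{\left(p \right)} = \frac{1}{2 p}$ ($Y{\left(p \right)} = \frac{1}{p + p} = \frac{1}{2 p}$)
$\left(h{\left(-59 \right)} + Y{\left(u{\left(3 \right)} \right)}\right) + 11464 = \left(\left(-4 + 3 \left(-59\right)\right) + \frac{1}{2 \cdot 3}\right) + 11464 = \left(\left(-4 - 177\right) + \frac{1}{2} \cdot \frac{1}{3}\right) + 11464 = \left(-181 + \frac{1}{6}\right) + 11464 = - \frac{1085}{6} + 11464 = \frac{67699}{6}$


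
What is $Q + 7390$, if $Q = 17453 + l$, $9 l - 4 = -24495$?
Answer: $\frac{199096}{9} \approx 22122.0$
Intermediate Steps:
$l = - \frac{24491}{9}$ ($l = \frac{4}{9} + \frac{1}{9} \left(-24495\right) = \frac{4}{9} - \frac{8165}{3} = - \frac{24491}{9} \approx -2721.2$)
$Q = \frac{132586}{9}$ ($Q = 17453 - \frac{24491}{9} = \frac{132586}{9} \approx 14732.0$)
$Q + 7390 = \frac{132586}{9} + 7390 = \frac{199096}{9}$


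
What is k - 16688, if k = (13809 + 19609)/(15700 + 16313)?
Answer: -534199526/32013 ≈ -16687.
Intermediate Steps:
k = 33418/32013 ≈ 1.0439
k - 16688 = 33418/32013 - 16688 = -534199526/32013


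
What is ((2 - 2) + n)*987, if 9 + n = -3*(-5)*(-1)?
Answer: -23688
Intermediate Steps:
n = -24 (n = -9 - 3*(-5)*(-1) = -9 + 15*(-1) = -9 - 15 = -24)
((2 - 2) + n)*987 = ((2 - 2) - 24)*987 = (0 - 24)*987 = -24*987 = -23688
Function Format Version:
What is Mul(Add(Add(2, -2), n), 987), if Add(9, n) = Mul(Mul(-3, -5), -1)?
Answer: -23688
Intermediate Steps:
n = -24 (n = Add(-9, Mul(Mul(-3, -5), -1)) = Add(-9, Mul(15, -1)) = Add(-9, -15) = -24)
Mul(Add(Add(2, -2), n), 987) = Mul(Add(Add(2, -2), -24), 987) = Mul(Add(0, -24), 987) = Mul(-24, 987) = -23688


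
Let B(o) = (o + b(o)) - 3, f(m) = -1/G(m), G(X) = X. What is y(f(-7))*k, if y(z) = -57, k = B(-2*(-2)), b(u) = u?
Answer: -285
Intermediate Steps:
f(m) = -1/m
B(o) = -3 + 2*o (B(o) = (o + o) - 3 = 2*o - 3 = -3 + 2*o)
k = 5 (k = -3 + 2*(-2*(-2)) = -3 + 2*4 = -3 + 8 = 5)
y(f(-7))*k = -57*5 = -285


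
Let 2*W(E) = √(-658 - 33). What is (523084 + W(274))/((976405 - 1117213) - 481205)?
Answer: -523084/622013 - I*√691/1244026 ≈ -0.84095 - 2.113e-5*I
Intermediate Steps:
W(E) = I*√691/2 (W(E) = √(-658 - 33)/2 = √(-691)/2 = (I*√691)/2 = I*√691/2)
(523084 + W(274))/((976405 - 1117213) - 481205) = (523084 + I*√691/2)/((976405 - 1117213) - 481205) = (523084 + I*√691/2)/(-140808 - 481205) = (523084 + I*√691/2)/(-622013) = (523084 + I*√691/2)*(-1/622013) = -523084/622013 - I*√691/1244026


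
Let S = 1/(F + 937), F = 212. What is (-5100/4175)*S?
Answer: -68/63961 ≈ -0.0010631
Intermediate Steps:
S = 1/1149 (S = 1/(212 + 937) = 1/1149 ≈ 0.00087032)
(-5100/4175)*S = -5100/4175*(1/1149) = -5100*1/4175*(1/1149) = -204/167*1/1149 = -68/63961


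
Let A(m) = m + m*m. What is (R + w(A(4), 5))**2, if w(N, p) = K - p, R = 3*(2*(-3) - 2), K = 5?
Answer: 576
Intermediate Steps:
R = -24 (R = 3*(-6 - 2) = 3*(-8) = -24)
A(m) = m + m**2
w(N, p) = 5 - p
(R + w(A(4), 5))**2 = (-24 + (5 - 1*5))**2 = (-24 + (5 - 5))**2 = (-24 + 0)**2 = (-24)**2 = 576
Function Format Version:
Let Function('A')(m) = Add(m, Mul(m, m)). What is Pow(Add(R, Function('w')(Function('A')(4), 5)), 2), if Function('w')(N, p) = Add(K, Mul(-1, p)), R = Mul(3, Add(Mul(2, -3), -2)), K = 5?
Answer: 576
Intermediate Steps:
R = -24 (R = Mul(3, Add(-6, -2)) = Mul(3, -8) = -24)
Function('A')(m) = Add(m, Pow(m, 2))
Function('w')(N, p) = Add(5, Mul(-1, p))
Pow(Add(R, Function('w')(Function('A')(4), 5)), 2) = Pow(Add(-24, Add(5, Mul(-1, 5))), 2) = Pow(Add(-24, Add(5, -5)), 2) = Pow(Add(-24, 0), 2) = Pow(-24, 2) = 576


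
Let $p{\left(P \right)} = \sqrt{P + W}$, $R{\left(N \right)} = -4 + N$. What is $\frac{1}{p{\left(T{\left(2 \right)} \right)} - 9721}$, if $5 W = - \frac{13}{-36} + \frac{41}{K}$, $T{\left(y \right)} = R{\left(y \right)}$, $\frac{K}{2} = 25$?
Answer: $- \frac{43744500}{425240292437} - \frac{30 i \sqrt{39685}}{425240292437} \approx -0.00010287 - 1.4054 \cdot 10^{-8} i$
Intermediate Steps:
$K = 50$ ($K = 2 \cdot 25 = 50$)
$T{\left(y \right)} = -4 + y$
$W = \frac{1063}{4500}$ ($W = \frac{- \frac{13}{-36} + \frac{41}{50}}{5} = \frac{\left(-13\right) \left(- \frac{1}{36}\right) + 41 \cdot \frac{1}{50}}{5} = \frac{\frac{13}{36} + \frac{41}{50}}{5} = \frac{1}{5} \cdot \frac{1063}{900} = \frac{1063}{4500} \approx 0.23622$)
$p{\left(P \right)} = \sqrt{\frac{1063}{4500} + P}$ ($p{\left(P \right)} = \sqrt{P + \frac{1063}{4500}} = \sqrt{\frac{1063}{4500} + P}$)
$\frac{1}{p{\left(T{\left(2 \right)} \right)} - 9721} = \frac{1}{\frac{\sqrt{5315 + 22500 \left(-4 + 2\right)}}{150} - 9721} = \frac{1}{\frac{\sqrt{5315 + 22500 \left(-2\right)}}{150} - 9721} = \frac{1}{\frac{\sqrt{5315 - 45000}}{150} - 9721} = \frac{1}{\frac{\sqrt{-39685}}{150} - 9721} = \frac{1}{\frac{i \sqrt{39685}}{150} - 9721} = \frac{1}{-9721 + \frac{i \sqrt{39685}}{150}}$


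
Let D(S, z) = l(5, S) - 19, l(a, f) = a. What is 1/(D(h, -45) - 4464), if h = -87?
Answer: -1/4478 ≈ -0.00022331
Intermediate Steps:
D(S, z) = -14 (D(S, z) = 5 - 19 = -14)
1/(D(h, -45) - 4464) = 1/(-14 - 4464) = 1/(-4478) = -1/4478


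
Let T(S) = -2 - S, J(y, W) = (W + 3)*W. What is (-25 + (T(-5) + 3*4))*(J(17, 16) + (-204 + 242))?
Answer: -3420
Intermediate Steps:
J(y, W) = W*(3 + W) (J(y, W) = (3 + W)*W = W*(3 + W))
(-25 + (T(-5) + 3*4))*(J(17, 16) + (-204 + 242)) = (-25 + ((-2 - 1*(-5)) + 3*4))*(16*(3 + 16) + (-204 + 242)) = (-25 + ((-2 + 5) + 12))*(16*19 + 38) = (-25 + (3 + 12))*(304 + 38) = (-25 + 15)*342 = -10*342 = -3420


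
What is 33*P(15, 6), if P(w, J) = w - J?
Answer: 297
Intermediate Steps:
33*P(15, 6) = 33*(15 - 1*6) = 33*(15 - 6) = 33*9 = 297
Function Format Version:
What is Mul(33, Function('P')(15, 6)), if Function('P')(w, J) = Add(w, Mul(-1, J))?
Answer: 297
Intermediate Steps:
Mul(33, Function('P')(15, 6)) = Mul(33, Add(15, Mul(-1, 6))) = Mul(33, Add(15, -6)) = Mul(33, 9) = 297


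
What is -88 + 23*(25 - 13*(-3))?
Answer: 1384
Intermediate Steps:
-88 + 23*(25 - 13*(-3)) = -88 + 23*(25 - 1*(-39)) = -88 + 23*(25 + 39) = -88 + 23*64 = -88 + 1472 = 1384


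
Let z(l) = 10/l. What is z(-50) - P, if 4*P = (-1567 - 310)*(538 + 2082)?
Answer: 6147174/5 ≈ 1.2294e+6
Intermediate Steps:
P = -1229435 (P = ((-1567 - 310)*(538 + 2082))/4 = (-1877*2620)/4 = (1/4)*(-4917740) = -1229435)
z(-50) - P = 10/(-50) - 1*(-1229435) = 10*(-1/50) + 1229435 = -1/5 + 1229435 = 6147174/5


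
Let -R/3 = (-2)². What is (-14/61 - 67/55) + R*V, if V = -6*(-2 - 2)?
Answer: -971097/3355 ≈ -289.45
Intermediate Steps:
V = 24 (V = -6*(-4) = 24)
R = -12 (R = -3*(-2)² = -3*4 = -12)
(-14/61 - 67/55) + R*V = (-14/61 - 67/55) - 12*24 = (-14*1/61 - 67*1/55) - 288 = (-14/61 - 67/55) - 288 = -4857/3355 - 288 = -971097/3355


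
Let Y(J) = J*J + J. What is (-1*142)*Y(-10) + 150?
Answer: -12630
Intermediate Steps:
Y(J) = J + J² (Y(J) = J² + J = J + J²)
(-1*142)*Y(-10) + 150 = (-1*142)*(-10*(1 - 10)) + 150 = -(-1420)*(-9) + 150 = -142*90 + 150 = -12780 + 150 = -12630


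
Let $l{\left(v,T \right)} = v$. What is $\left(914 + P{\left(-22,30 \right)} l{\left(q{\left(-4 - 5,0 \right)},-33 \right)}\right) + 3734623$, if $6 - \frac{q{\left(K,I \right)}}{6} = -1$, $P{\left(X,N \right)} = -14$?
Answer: $3734949$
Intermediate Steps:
$q{\left(K,I \right)} = 42$ ($q{\left(K,I \right)} = 36 - -6 = 36 + 6 = 42$)
$\left(914 + P{\left(-22,30 \right)} l{\left(q{\left(-4 - 5,0 \right)},-33 \right)}\right) + 3734623 = \left(914 - 588\right) + 3734623 = 326 + 3734623 = 3734949$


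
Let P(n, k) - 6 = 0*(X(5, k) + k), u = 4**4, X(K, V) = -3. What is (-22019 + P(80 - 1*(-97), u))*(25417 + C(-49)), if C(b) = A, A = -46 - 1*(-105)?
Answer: -560803188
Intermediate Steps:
A = 59 (A = -46 + 105 = 59)
C(b) = 59
u = 256
P(n, k) = 6 (P(n, k) = 6 + 0*(-3 + k) = 6 + 0 = 6)
(-22019 + P(80 - 1*(-97), u))*(25417 + C(-49)) = (-22019 + 6)*(25417 + 59) = -22013*25476 = -560803188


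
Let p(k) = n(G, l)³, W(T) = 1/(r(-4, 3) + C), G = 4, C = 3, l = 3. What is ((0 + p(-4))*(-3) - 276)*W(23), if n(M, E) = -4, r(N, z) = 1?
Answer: -21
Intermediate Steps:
W(T) = ¼ (W(T) = 1/(1 + 3) = 1/4 = ¼)
p(k) = -64 (p(k) = (-4)³ = -64)
((0 + p(-4))*(-3) - 276)*W(23) = ((0 - 64)*(-3) - 276)*(¼) = (-64*(-3) - 276)*(¼) = (192 - 276)*(¼) = -84*¼ = -21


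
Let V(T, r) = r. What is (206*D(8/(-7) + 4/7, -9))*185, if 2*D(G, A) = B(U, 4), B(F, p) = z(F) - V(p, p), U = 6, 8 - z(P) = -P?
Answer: 190550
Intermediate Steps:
z(P) = 8 + P (z(P) = 8 - (-1)*P = 8 + P)
B(F, p) = 8 + F - p (B(F, p) = (8 + F) - p = 8 + F - p)
D(G, A) = 5 (D(G, A) = (8 + 6 - 1*4)/2 = (8 + 6 - 4)/2 = (1/2)*10 = 5)
(206*D(8/(-7) + 4/7, -9))*185 = (206*5)*185 = 1030*185 = 190550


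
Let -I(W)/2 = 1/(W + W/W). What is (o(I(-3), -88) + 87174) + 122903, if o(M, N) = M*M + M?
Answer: 210079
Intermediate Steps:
I(W) = -2/(1 + W) (I(W) = -2/(W + W/W) = -2/(W + 1) = -2/(1 + W))
o(M, N) = M + M**2 (o(M, N) = M**2 + M = M + M**2)
(o(I(-3), -88) + 87174) + 122903 = ((-2/(1 - 3))*(1 - 2/(1 - 3)) + 87174) + 122903 = ((-2/(-2))*(1 - 2/(-2)) + 87174) + 122903 = ((-2*(-1/2))*(1 - 2*(-1/2)) + 87174) + 122903 = (1*(1 + 1) + 87174) + 122903 = (1*2 + 87174) + 122903 = (2 + 87174) + 122903 = 87176 + 122903 = 210079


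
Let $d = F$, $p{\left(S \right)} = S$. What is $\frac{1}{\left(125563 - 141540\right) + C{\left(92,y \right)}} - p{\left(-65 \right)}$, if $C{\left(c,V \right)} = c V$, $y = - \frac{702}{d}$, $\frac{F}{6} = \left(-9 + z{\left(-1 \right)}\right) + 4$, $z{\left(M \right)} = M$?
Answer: $\frac{921894}{14183} \approx 65.0$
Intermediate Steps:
$F = -36$ ($F = 6 \left(\left(-9 - 1\right) + 4\right) = 6 \left(-10 + 4\right) = 6 \left(-6\right) = -36$)
$d = -36$
$y = \frac{39}{2}$ ($y = - \frac{702}{-36} = \left(-702\right) \left(- \frac{1}{36}\right) = \frac{39}{2} \approx 19.5$)
$C{\left(c,V \right)} = V c$
$\frac{1}{\left(125563 - 141540\right) + C{\left(92,y \right)}} - p{\left(-65 \right)} = \frac{1}{\left(125563 - 141540\right) + \frac{39}{2} \cdot 92} - -65 = \frac{1}{\left(125563 - 141540\right) + 1794} + 65 = \frac{1}{-15977 + 1794} + 65 = \frac{1}{-14183} + 65 = - \frac{1}{14183} + 65 = \frac{921894}{14183}$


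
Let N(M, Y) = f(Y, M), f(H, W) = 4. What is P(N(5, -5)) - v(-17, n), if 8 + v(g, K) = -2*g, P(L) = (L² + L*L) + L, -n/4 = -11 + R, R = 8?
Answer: 10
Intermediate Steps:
N(M, Y) = 4
n = 12 (n = -4*(-11 + 8) = -4*(-3) = 12)
P(L) = L + 2*L² (P(L) = (L² + L²) + L = 2*L² + L = L + 2*L²)
v(g, K) = -8 - 2*g
P(N(5, -5)) - v(-17, n) = 4*(1 + 2*4) - (-8 - 2*(-17)) = 4*(1 + 8) - (-8 + 34) = 4*9 - 1*26 = 36 - 26 = 10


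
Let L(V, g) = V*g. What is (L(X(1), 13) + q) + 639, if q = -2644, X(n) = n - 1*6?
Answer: -2070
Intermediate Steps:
X(n) = -6 + n (X(n) = n - 6 = -6 + n)
(L(X(1), 13) + q) + 639 = ((-6 + 1)*13 - 2644) + 639 = (-5*13 - 2644) + 639 = (-65 - 2644) + 639 = -2709 + 639 = -2070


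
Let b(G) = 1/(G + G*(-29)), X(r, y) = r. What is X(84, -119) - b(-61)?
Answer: 143471/1708 ≈ 83.999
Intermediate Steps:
b(G) = -1/(28*G) (b(G) = 1/(G - 29*G) = 1/(-28*G) = -1/(28*G))
X(84, -119) - b(-61) = 84 - (-1)/(28*(-61)) = 84 - (-1)*(-1)/(28*61) = 84 - 1*1/1708 = 84 - 1/1708 = 143471/1708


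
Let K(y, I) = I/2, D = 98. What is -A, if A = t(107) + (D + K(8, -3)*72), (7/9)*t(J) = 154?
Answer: -188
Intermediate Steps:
t(J) = 198 (t(J) = (9/7)*154 = 198)
K(y, I) = I/2 (K(y, I) = I*(1/2) = I/2)
A = 188 (A = 198 + (98 + ((1/2)*(-3))*72) = 198 + (98 - 3/2*72) = 198 + (98 - 108) = 198 - 10 = 188)
-A = -1*188 = -188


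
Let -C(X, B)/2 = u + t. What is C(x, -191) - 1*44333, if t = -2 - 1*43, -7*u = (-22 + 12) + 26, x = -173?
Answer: -309669/7 ≈ -44238.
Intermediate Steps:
u = -16/7 (u = -((-22 + 12) + 26)/7 = -(-10 + 26)/7 = -1/7*16 = -16/7 ≈ -2.2857)
t = -45 (t = -2 - 43 = -45)
C(X, B) = 662/7 (C(X, B) = -2*(-16/7 - 45) = -2*(-331/7) = 662/7)
C(x, -191) - 1*44333 = 662/7 - 1*44333 = 662/7 - 44333 = -309669/7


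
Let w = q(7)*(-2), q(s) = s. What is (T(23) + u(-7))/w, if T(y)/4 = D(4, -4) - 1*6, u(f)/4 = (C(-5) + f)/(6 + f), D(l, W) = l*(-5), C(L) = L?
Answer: 4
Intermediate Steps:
D(l, W) = -5*l
u(f) = 4*(-5 + f)/(6 + f) (u(f) = 4*((-5 + f)/(6 + f)) = 4*(-5 + f)/(6 + f))
T(y) = -104 (T(y) = 4*(-5*4 - 1*6) = 4*(-20 - 6) = 4*(-26) = -104)
w = -14 (w = 7*(-2) = -14)
(T(23) + u(-7))/w = (-104 + 4*(-5 - 7)/(6 - 7))/(-14) = (-104 + 4*(-12)/(-1))*(-1/14) = (-104 + 4*(-1)*(-12))*(-1/14) = (-104 + 48)*(-1/14) = -56*(-1/14) = 4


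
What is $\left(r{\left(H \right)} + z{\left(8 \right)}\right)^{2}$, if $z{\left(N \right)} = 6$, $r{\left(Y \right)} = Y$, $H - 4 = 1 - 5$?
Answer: $36$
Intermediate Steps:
$H = 0$ ($H = 4 + \left(1 - 5\right) = 4 - 4 = 0$)
$\left(r{\left(H \right)} + z{\left(8 \right)}\right)^{2} = \left(0 + 6\right)^{2} = 6^{2} = 36$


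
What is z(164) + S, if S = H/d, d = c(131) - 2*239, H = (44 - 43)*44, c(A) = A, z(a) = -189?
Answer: -65627/347 ≈ -189.13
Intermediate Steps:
H = 44 (H = 1*44 = 44)
d = -347 (d = 131 - 2*239 = 131 - 478 = -347)
S = -44/347 (S = 44/(-347) = 44*(-1/347) = -44/347 ≈ -0.12680)
z(164) + S = -189 - 44/347 = -65627/347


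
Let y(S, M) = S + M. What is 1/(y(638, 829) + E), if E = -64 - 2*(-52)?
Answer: 1/1507 ≈ 0.00066357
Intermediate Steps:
E = 40 (E = -64 + 104 = 40)
y(S, M) = M + S
1/(y(638, 829) + E) = 1/((829 + 638) + 40) = 1/(1467 + 40) = 1/1507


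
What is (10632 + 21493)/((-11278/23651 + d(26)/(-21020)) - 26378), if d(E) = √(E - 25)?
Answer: -15970751642500/13113902046771 ≈ -1.2178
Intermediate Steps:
d(E) = √(-25 + E)
(10632 + 21493)/((-11278/23651 + d(26)/(-21020)) - 26378) = (10632 + 21493)/((-11278/23651 + √(-25 + 26)/(-21020)) - 26378) = 32125/((-11278*1/23651 + √1*(-1/21020)) - 26378) = 32125/((-11278/23651 + 1*(-1/21020)) - 26378) = 32125/((-11278/23651 - 1/21020) - 26378) = 32125/(-237087211/497144020 - 26378) = 32125/(-13113902046771/497144020) = 32125*(-497144020/13113902046771) = -15970751642500/13113902046771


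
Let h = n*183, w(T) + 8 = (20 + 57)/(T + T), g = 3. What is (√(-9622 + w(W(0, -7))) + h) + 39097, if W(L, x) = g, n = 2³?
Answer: 40561 + I*√346218/6 ≈ 40561.0 + 98.067*I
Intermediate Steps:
n = 8
W(L, x) = 3
w(T) = -8 + 77/(2*T) (w(T) = -8 + (20 + 57)/(T + T) = -8 + 77/((2*T)) = -8 + 77*(1/(2*T)) = -8 + 77/(2*T))
h = 1464 (h = 8*183 = 1464)
(√(-9622 + w(W(0, -7))) + h) + 39097 = (√(-9622 + (-8 + (77/2)/3)) + 1464) + 39097 = (√(-9622 + (-8 + (77/2)*(⅓))) + 1464) + 39097 = (√(-9622 + (-8 + 77/6)) + 1464) + 39097 = (√(-9622 + 29/6) + 1464) + 39097 = (√(-57703/6) + 1464) + 39097 = (I*√346218/6 + 1464) + 39097 = (1464 + I*√346218/6) + 39097 = 40561 + I*√346218/6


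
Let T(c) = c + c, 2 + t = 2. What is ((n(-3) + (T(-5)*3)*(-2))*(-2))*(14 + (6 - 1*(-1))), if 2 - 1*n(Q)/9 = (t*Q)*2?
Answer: -3276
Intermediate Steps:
t = 0 (t = -2 + 2 = 0)
T(c) = 2*c
n(Q) = 18 (n(Q) = 18 - 9*0*Q*2 = 18 - 0*2 = 18 - 9*0 = 18 + 0 = 18)
((n(-3) + (T(-5)*3)*(-2))*(-2))*(14 + (6 - 1*(-1))) = ((18 + ((2*(-5))*3)*(-2))*(-2))*(14 + (6 - 1*(-1))) = ((18 - 10*3*(-2))*(-2))*(14 + (6 + 1)) = ((18 - 30*(-2))*(-2))*(14 + 7) = ((18 + 60)*(-2))*21 = (78*(-2))*21 = -156*21 = -3276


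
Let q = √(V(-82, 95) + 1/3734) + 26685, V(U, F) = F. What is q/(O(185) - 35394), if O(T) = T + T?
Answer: -26685/35024 - 13*√7837666/130779616 ≈ -0.76218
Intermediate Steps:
O(T) = 2*T
q = 26685 + 13*√7837666/3734 (q = √(95 + 1/3734) + 26685 = √(354731/3734) + 26685 = 13*√7837666/3734 + 26685 = 26685 + 13*√7837666/3734 ≈ 26695.)
q/(O(185) - 35394) = (26685 + 13*√7837666/3734)/(2*185 - 35394) = (26685 + 13*√7837666/3734)/(370 - 35394) = (26685 + 13*√7837666/3734)/(-35024) = (26685 + 13*√7837666/3734)*(-1/35024) = -26685/35024 - 13*√7837666/130779616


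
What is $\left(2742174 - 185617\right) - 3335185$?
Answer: $-778628$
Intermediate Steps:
$\left(2742174 - 185617\right) - 3335185 = 2556557 - 3335185 = -778628$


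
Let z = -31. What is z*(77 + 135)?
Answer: -6572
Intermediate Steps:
z*(77 + 135) = -31*(77 + 135) = -31*212 = -6572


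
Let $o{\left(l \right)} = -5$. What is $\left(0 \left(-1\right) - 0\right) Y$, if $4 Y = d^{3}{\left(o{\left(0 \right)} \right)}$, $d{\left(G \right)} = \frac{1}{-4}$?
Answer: $0$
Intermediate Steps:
$d{\left(G \right)} = - \frac{1}{4}$
$Y = - \frac{1}{256}$ ($Y = \frac{\left(- \frac{1}{4}\right)^{3}}{4} = \frac{1}{4} \left(- \frac{1}{64}\right) = - \frac{1}{256} \approx -0.0039063$)
$\left(0 \left(-1\right) - 0\right) Y = \left(0 \left(-1\right) - 0\right) \left(- \frac{1}{256}\right) = \left(0 + 0\right) \left(- \frac{1}{256}\right) = 0 \left(- \frac{1}{256}\right) = 0$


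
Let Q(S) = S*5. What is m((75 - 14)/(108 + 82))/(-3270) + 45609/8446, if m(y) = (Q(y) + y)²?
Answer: 112143213138/20771353375 ≈ 5.3989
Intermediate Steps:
Q(S) = 5*S
m(y) = 36*y² (m(y) = (5*y + y)² = (6*y)² = 36*y²)
m((75 - 14)/(108 + 82))/(-3270) + 45609/8446 = (36*((75 - 14)/(108 + 82))²)/(-3270) + 45609/8446 = (36*(61/190)²)*(-1/3270) + 45609*(1/8446) = (36*(61*(1/190))²)*(-1/3270) + 45609/8446 = (36*(61/190)²)*(-1/3270) + 45609/8446 = (36*(3721/36100))*(-1/3270) + 45609/8446 = (33489/9025)*(-1/3270) + 45609/8446 = -11163/9837250 + 45609/8446 = 112143213138/20771353375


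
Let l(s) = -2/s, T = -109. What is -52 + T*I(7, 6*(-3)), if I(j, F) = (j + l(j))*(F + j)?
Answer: 55989/7 ≈ 7998.4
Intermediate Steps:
I(j, F) = (F + j)*(j - 2/j) (I(j, F) = (j - 2/j)*(F + j) = (F + j)*(j - 2/j))
-52 + T*I(7, 6*(-3)) = -52 - 109*(-2 + 7² + (6*(-3))*7 - 2*6*(-3)/7) = -52 - 109*(-2 + 49 - 18*7 - 2*(-18)*⅐) = -52 - 109*(-2 + 49 - 126 + 36/7) = -52 - 109*(-517/7) = -52 + 56353/7 = 55989/7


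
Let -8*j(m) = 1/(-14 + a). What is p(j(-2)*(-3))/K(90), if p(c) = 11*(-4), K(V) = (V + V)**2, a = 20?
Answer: -11/8100 ≈ -0.0013580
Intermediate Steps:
K(V) = 4*V**2 (K(V) = (2*V)**2 = 4*V**2)
j(m) = -1/48 (j(m) = -1/(8*(-14 + 20)) = -1/8/6 = -1/8*1/6 = -1/48)
p(c) = -44
p(j(-2)*(-3))/K(90) = -44/(4*90**2) = -44/(4*8100) = -44/32400 = -44*1/32400 = -11/8100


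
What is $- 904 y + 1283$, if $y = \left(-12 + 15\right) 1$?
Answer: $-1429$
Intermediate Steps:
$y = 3$ ($y = 3 \cdot 1 = 3$)
$- 904 y + 1283 = \left(-904\right) 3 + 1283 = -2712 + 1283 = -1429$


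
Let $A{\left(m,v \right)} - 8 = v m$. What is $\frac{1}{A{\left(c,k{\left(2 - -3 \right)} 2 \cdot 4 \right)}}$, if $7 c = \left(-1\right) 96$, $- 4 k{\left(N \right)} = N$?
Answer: $\frac{7}{1016} \approx 0.0068898$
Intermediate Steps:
$k{\left(N \right)} = - \frac{N}{4}$
$c = - \frac{96}{7}$ ($c = \frac{\left(-1\right) 96}{7} = \frac{1}{7} \left(-96\right) = - \frac{96}{7} \approx -13.714$)
$A{\left(m,v \right)} = 8 + m v$ ($A{\left(m,v \right)} = 8 + v m = 8 + m v$)
$\frac{1}{A{\left(c,k{\left(2 - -3 \right)} 2 \cdot 4 \right)}} = \frac{1}{8 - \frac{96 - \frac{2 - -3}{4} \cdot 2 \cdot 4}{7}} = \frac{1}{8 - \frac{96 - \frac{2 + 3}{4} \cdot 2 \cdot 4}{7}} = \frac{1}{8 - \frac{96 \left(- \frac{1}{4}\right) 5 \cdot 2 \cdot 4}{7}} = \frac{1}{8 - \frac{96 \left(- \frac{5}{4}\right) 2 \cdot 4}{7}} = \frac{1}{8 - \frac{96 \left(\left(- \frac{5}{2}\right) 4\right)}{7}} = \frac{1}{8 - - \frac{960}{7}} = \frac{1}{8 + \frac{960}{7}} = \frac{1}{\frac{1016}{7}} = \frac{7}{1016}$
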